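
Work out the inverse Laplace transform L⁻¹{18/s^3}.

L⁻¹{n!/s^(n+1)} = t^n with n=2. So L⁻¹{2/s^3} = t^2, and L⁻¹{18/s^3} = (18/2)·t^2 = 9·t^2

Final answer: 9·t^2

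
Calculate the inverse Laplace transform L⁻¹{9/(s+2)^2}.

L⁻¹{n!/(s-a)^(n+1)} = t^n·e^(at) with n=1, a=-2. So L⁻¹{1/(s+2)^2} = t·e^(-2t), and L⁻¹{9/(s+2)^2} = (9/1)·t·e^(-2t) = 9·t·e^(-2t)

Final answer: 9·t·e^(-2t)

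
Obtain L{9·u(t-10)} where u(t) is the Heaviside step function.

L{u(t-a)} = e^(-as)/s. Here a=10, so L{u(t-10)} = e^(-10s)/s, and L{9·u(t-10)} = 9·e^(-10s)/s

Final answer: 9·e^(-10s)/s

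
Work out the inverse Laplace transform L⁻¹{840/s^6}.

L⁻¹{n!/s^(n+1)} = t^n with n=5. So L⁻¹{120/s^6} = t^5, and L⁻¹{840/s^6} = (840/120)·t^5 = 7·t^5

Final answer: 7·t^5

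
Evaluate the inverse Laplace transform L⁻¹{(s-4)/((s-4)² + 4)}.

Using frequency shift, L⁻¹{(s-4)/((s-4)² + 4)} = e^(4t)·cos(2t)

Final answer: e^(4t)·cos(2t)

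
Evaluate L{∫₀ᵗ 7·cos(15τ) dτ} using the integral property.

L{∫₀ᵗ f(τ)dτ} = F(s)/s with F(s) = 7s/(s² + 225), so the result is (7s/(s² + 225))/s = 7/(s² + 225)

Final answer: 7/(s² + 225)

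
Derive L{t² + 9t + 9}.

L{t² + 9t + 9} = 2/s³ + 9/s² + 9/s = 2/s³ + 9/s² + 9/s

Final answer: 2/s³ + 9/s² + 9/s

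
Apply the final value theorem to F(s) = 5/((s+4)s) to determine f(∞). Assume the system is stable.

f(∞) = lim_{s→0} sF(s) = lim_{s→0} 5/(s+4) = 5/4

Final answer: 5/4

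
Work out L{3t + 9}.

L{3t + 9} = 3·L{t} + 9·L{1} = 3/s² + 9/s

Final answer: 3/s² + 9/s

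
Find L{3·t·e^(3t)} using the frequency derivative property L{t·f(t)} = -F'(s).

L{e^(3t)} = 1/(s-3). By frequency derivative: L{t·e^(3t)} = -d/ds[1/(s-3)] = -(-1)/(s-3)² = 1/(s-3)². Then L{3·t·e^(3t)} = 3·1/(s-3)² = 3/(s-3)²

Final answer: 3/(s-3)²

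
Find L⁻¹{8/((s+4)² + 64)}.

Form: b/((s-a)² + b²) → e^(at)sin(bt). With a=-4, b=8

Final answer: e^(-4t)·sin(8t)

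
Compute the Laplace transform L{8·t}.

L{t^n} = n!/s^(n+1), so L{t} = 1/s^2. Then L{8·t} = 8·1/s^2 = 8/s^2

Final answer: 8/s^2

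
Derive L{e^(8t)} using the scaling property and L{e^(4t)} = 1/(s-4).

Using L{f(at)} = (1/a)F(s/a) with a=2 and f(t) = e^(4t): L{e^(8t)} = (1/2) · 1/((s/2)-4) = (1/2) · 2/(s-8) = 1/(s-8)

Final answer: 1/(s-8)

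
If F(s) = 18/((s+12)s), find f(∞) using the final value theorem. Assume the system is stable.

f(∞) = lim_{s→0} sF(s) = lim_{s→0} 18/(s+12) = 3/2

Final answer: 3/2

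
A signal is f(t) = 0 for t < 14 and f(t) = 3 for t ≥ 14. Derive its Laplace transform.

f(t) = 3·u(t-14). L{u(t-14)} = e^(-14s)/s, so L{f(t)} = 3·e^(-14s)/s

Final answer: 3·e^(-14s)/s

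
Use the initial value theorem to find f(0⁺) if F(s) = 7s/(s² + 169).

f(0⁺) = lim_{s→∞} s·7s/(s² + 169) = lim_{s→∞} 7s²/(s² + 169) = 7

Final answer: 7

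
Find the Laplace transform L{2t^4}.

L{2t^4} = 2 · L{t^4} = 2 · 24/s^5 = 48/s^5

Final answer: 48/s^5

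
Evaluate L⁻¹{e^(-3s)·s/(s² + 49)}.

L⁻¹{s/(s² + 49)} = cos(7t). By the time shift theorem, L⁻¹{e^(-as)F(s)} = u(t-a)f(t-a) with a=3, so L⁻¹{e^(-3s)·s/(s² + 49)} = u(t-3)·cos(7(t-3))

Final answer: u(t-3)·cos(7(t-3))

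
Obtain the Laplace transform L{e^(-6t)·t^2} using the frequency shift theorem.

L{e^(at)·t^n} = n!/(s-a)^(n+1), so L{e^(-6t)·t^2} = 2/(s+6)^3

Final answer: 2/(s+6)^3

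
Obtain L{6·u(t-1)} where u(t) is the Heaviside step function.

L{u(t-a)} = e^(-as)/s. Here a=1, so L{u(t-1)} = e^(-s)/s, and L{6·u(t-1)} = 6·e^(-s)/s

Final answer: 6·e^(-s)/s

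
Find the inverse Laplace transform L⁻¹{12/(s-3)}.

L⁻¹{1/(s-a)} = e^(at), so L⁻¹{1/(s-3)} = e^(3t), and L⁻¹{12/(s-3)} = 12·e^(3t)

Final answer: 12·e^(3t)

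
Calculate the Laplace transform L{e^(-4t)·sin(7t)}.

L{e^(at)·sin(ωt)} = ω/((s-a)² + ω²), so L{e^(-4t)·sin(7t)} = 7/((s+4)² + 49)

Final answer: 7/((s+4)² + 49)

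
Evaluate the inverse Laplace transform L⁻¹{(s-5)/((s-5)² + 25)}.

Using frequency shift, L⁻¹{(s-5)/((s-5)² + 25)} = e^(5t)·cos(5t)

Final answer: e^(5t)·cos(5t)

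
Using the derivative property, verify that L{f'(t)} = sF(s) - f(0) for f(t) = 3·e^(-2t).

f'(t) = -6e^(-2t). Direct: L{f'(t)} = -6/(s+2). Property: s·3/(s+2) - 3 = (3s - 3(s+2))/(s+2) = -6/(s+2). ✓

Final answer: -6/(s+2)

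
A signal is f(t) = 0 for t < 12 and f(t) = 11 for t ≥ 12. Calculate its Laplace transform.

f(t) = 11·u(t-12). L{u(t-12)} = e^(-12s)/s, so L{f(t)} = 11·e^(-12s)/s

Final answer: 11·e^(-12s)/s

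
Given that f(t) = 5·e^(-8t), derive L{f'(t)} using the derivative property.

f(0) = 5, F(s) = 5/(s+8). L{f'(t)} = s·F(s) - f(0) = 5s/(s+8) - 5 = (5s - 5(s+8))/(s+8) = -40/(s+8)

Final answer: -40/(s+8)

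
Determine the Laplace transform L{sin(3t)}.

L{sin(ωt)} = ω/(s² + ω²), so L{sin(3t)} = 3/(s² + 9)

Final answer: 3/(s² + 9)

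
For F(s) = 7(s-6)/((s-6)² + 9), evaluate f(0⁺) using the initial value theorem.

f(0⁺) = lim_{s→∞} sF(s) = lim_{s→∞} 7s(s-6)/((s-6)² + 9) = 7

Final answer: 7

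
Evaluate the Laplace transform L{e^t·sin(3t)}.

L{e^(at)·sin(ωt)} = ω/((s-a)² + ω²), so L{e^t·sin(3t)} = 3/((s-1)² + 9)

Final answer: 3/((s-1)² + 9)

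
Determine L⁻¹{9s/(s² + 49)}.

This is the form c·s/(s² + a²) with a = 7, c = 9. L⁻¹ = 9·cos(7t)

Final answer: 9·cos(7t)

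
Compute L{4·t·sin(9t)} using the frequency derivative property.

L{sin(9t)} = 9/(s² + 81). By L{t·f(t)} = -F'(s): -d/ds[9/(s² + 81)] = -(9)·(-2s)/(s² + 81)² = 18s/(s² + 81)². Then L{4·t·sin(9t)} = 4·18s/(s² + 81)² = 72s/(s² + 81)²

Final answer: 72s/(s² + 81)²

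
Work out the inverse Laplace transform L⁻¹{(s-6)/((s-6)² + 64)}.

Using frequency shift, L⁻¹{(s-6)/((s-6)² + 64)} = e^(6t)·cos(8t)

Final answer: e^(6t)·cos(8t)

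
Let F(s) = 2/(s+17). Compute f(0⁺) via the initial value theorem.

f(0⁺) = lim_{s→∞} s·2/(s+17) = lim_{s→∞} 2s/(s+17) = 2

Final answer: 2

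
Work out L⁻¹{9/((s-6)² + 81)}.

Form: b/((s-a)² + b²) → e^(at)sin(bt). With a=6, b=9

Final answer: e^(6t)·sin(9t)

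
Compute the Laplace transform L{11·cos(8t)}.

L{cos(ωt)} = s/(s² + ω²), so L{cos(8t)} = s/(s² + 64). Then L{11·cos(8t)} = 11·s/(s² + 64) = 11s/(s² + 64)

Final answer: 11s/(s² + 64)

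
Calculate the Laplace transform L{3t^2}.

L{3t^2} = 3 · L{t^2} = 3 · 2/s^3 = 6/s^3

Final answer: 6/s^3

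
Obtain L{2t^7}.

L{t^n} = n!/s^(n+1). So L{2t^7} = 2·7!/s^8 = 10080/s^8

Final answer: 10080/s^8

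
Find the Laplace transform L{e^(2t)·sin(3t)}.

L{e^(at)·sin(ωt)} = ω/((s-a)² + ω²), so L{e^(2t)·sin(3t)} = 3/((s-2)² + 9)

Final answer: 3/((s-2)² + 9)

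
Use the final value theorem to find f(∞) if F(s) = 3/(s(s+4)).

f(∞) = lim_{s→0} s·3/(s(s+4)) = lim_{s→0} 3/(s+4) = 3/4 = 3/4

Final answer: 3/4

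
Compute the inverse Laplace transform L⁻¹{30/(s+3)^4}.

L⁻¹{n!/(s-a)^(n+1)} = t^n·e^(at) with n=3, a=-3. So L⁻¹{6/(s+3)^4} = t^3·e^(-3t), and L⁻¹{30/(s+3)^4} = (30/6)·t^3·e^(-3t) = 5·t^3·e^(-3t)

Final answer: 5·t^3·e^(-3t)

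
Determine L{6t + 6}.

L{6t + 6} = 6·L{t} + 6·L{1} = 6/s² + 6/s

Final answer: 6/s² + 6/s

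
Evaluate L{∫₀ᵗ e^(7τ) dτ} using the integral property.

L{∫₀ᵗ f(τ)dτ} = F(s)/s with F(s) = 1/(s-7), so L{∫₀ᵗ e^(7τ) dτ} = 1/(s(s-7))

Final answer: 1/(s(s-7))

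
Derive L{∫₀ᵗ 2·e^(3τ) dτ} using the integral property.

L{∫₀ᵗ f(τ)dτ} = F(s)/s with F(s) = 2/(s-3), so L{∫₀ᵗ 2·e^(3τ) dτ} = 2/(s(s-3))

Final answer: 2/(s(s-3))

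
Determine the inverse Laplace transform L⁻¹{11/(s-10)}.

L⁻¹{1/(s-a)} = e^(at), so L⁻¹{1/(s-10)} = e^(10t), and L⁻¹{11/(s-10)} = 11·e^(10t)

Final answer: 11·e^(10t)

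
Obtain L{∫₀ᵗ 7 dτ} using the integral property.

L{∫₀ᵗ f(τ)dτ} = F(s)/s with f(t) = 7. F(s) = 7/s, so L{∫₀ᵗ 7 dτ} = (7/s)/s = 7/s². (Check: ∫₀ᵗ 7 dτ = 7t.)

Final answer: 7/s²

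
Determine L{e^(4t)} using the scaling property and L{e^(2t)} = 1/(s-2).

Using L{f(at)} = (1/a)F(s/a) with a=2 and f(t) = e^(2t): L{e^(4t)} = (1/2) · 1/((s/2)-2) = (1/2) · 2/(s-4) = 1/(s-4)

Final answer: 1/(s-4)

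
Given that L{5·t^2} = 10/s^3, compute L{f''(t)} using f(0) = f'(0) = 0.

L{f''(t)} = s²F(s) - sf(0) - f'(0) = s²·10/s^3 - 0 - 0 = 10/s

Final answer: 10/s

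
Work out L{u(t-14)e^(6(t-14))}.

u(t-a)f(t-a) with f(t)=e^(6t). L{e^(6t)} = 1/(s-6). By time shift: e^(-14s)/(s-6)

Final answer: e^(-14s)/(s-6)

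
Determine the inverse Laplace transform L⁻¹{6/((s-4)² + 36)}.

Using frequency shift, L⁻¹{6/((s-4)² + 36)} = e^(4t)·sin(6t)

Final answer: e^(4t)·sin(6t)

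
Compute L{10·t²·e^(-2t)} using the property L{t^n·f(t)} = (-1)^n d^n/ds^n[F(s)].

L{e^(-2t)} = 1/(s+2). d/ds[1/(s+2)] = -1/(s+2)². d²/ds²[1/(s+2)] = 2/(s+2)³. So L{t²·e^(-2t)} = (-1)² · 2/(s+2)³ = 2/(s+2)³. Then L{10·t²·e^(-2t)} = 10·2/(s+2)³ = 20/(s+2)³

Final answer: 20/(s+2)³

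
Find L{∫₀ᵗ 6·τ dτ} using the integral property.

L{∫₀ᵗ f(τ)dτ} = F(s)/s with f(t) = 6t. F(s) = 6/s^2, so L{∫₀ᵗ 6·τ dτ} = (6/s^2)/s = 6/s^3. (Check: ∫₀ᵗ 6·τ dτ = 6t^2/2.)

Final answer: 6/s^3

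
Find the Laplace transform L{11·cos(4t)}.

L{cos(ωt)} = s/(s² + ω²), so L{cos(4t)} = s/(s² + 16). Then L{11·cos(4t)} = 11·s/(s² + 16) = 11s/(s² + 16)

Final answer: 11s/(s² + 16)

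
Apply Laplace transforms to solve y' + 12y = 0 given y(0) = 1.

L{y'} + 12L{y} = 0. sY - 1 + 12Y = 0. Y(s+12) = 1. Y = 1/(s+12)

Final answer: y(t) = e^(-12t)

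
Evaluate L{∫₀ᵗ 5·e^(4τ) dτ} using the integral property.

L{∫₀ᵗ f(τ)dτ} = F(s)/s with F(s) = 5/(s-4), so L{∫₀ᵗ 5·e^(4τ) dτ} = 5/(s(s-4))

Final answer: 5/(s(s-4))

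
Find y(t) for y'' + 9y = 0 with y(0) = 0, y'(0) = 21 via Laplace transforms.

L{y''} + 9L{y} = 0. s²Y - 0 - 21 + 9Y = 0. Y(s² + 9) = 21. Y = (21)/(s² + 9). Inverting: y(t) = 7sin(3t)

Final answer: y(t) = 7sin(3t)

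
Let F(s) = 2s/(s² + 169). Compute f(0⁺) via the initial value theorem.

f(0⁺) = lim_{s→∞} s·2s/(s² + 169) = lim_{s→∞} 2s²/(s² + 169) = 2

Final answer: 2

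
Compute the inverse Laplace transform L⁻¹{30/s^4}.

L⁻¹{n!/s^(n+1)} = t^n with n=3. So L⁻¹{6/s^4} = t^3, and L⁻¹{30/s^4} = (30/6)·t^3 = 5·t^3

Final answer: 5·t^3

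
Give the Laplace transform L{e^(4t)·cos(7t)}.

L{e^(at)·cos(ωt)} = (s-a)/((s-a)² + ω²), so L{e^(4t)·cos(7t)} = (s-4)/((s-4)² + 49)

Final answer: (s-4)/((s-4)² + 49)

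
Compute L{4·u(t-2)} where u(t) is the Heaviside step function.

L{u(t-a)} = e^(-as)/s. Here a=2, so L{u(t-2)} = e^(-2s)/s, and L{4·u(t-2)} = 4·e^(-2s)/s

Final answer: 4·e^(-2s)/s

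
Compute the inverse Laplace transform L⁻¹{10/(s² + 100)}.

L⁻¹{10/(s² + 100)} = sin(10t)

Final answer: sin(10t)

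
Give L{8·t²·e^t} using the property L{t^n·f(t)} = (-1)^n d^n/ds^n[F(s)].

L{e^t} = 1/(s-1). d/ds[1/(s-1)] = -1/(s-1)². d²/ds²[1/(s-1)] = 2/(s-1)³. So L{t²·e^t} = (-1)² · 2/(s-1)³ = 2/(s-1)³. Then L{8·t²·e^t} = 8·2/(s-1)³ = 16/(s-1)³

Final answer: 16/(s-1)³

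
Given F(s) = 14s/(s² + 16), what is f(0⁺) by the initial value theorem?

f(0⁺) = lim_{s→∞} s·14s/(s² + 16) = lim_{s→∞} 14s²/(s² + 16) = 14

Final answer: 14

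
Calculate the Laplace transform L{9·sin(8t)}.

L{sin(ωt)} = ω/(s² + ω²), so L{sin(8t)} = 8/(s² + 64). Then L{9·sin(8t)} = 9·8/(s² + 64) = 72/(s² + 64)

Final answer: 72/(s² + 64)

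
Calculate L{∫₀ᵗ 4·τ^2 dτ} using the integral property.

L{∫₀ᵗ f(τ)dτ} = F(s)/s with f(t) = 4t^2. F(s) = 8/s^3, so L{∫₀ᵗ 4·τ^2 dτ} = (8/s^3)/s = 8/s^4. (Check: ∫₀ᵗ 4·τ^2 dτ = 4t^3/3.)

Final answer: 8/s^4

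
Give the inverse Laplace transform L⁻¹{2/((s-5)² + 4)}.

Using frequency shift, L⁻¹{2/((s-5)² + 4)} = e^(5t)·sin(2t)

Final answer: e^(5t)·sin(2t)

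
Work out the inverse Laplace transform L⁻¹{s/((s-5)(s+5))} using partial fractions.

Using partial fractions, f(t) = (5e^(5t) + 5e^(-5t))/10

Final answer: (5e^(5t) + 5e^(-5t))/10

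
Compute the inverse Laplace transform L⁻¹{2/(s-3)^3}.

L⁻¹{n!/(s-a)^(n+1)} = t^n·e^(at), so L⁻¹{2/(s-3)^3} = t^2·e^(3t)

Final answer: t^2·e^(3t)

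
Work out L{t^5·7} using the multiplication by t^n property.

L{7} = 7/s. d^1/ds^1[1/s] = -1/s². d^2/ds^2[1/s] = 2/s^3. d^3/ds^3[1/s] = -6/s^4. d^4/ds^4[1/s] = 24/s^5. d^5/ds^5[1/s] = -120/s^6. So L{t^5} = (-1)^{5}·-120/s^6 = 120/s^6. Then L{t^5·7} = 7·120/s^6 = 840/s^6

Final answer: 840/s^6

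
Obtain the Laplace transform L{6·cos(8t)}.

L{cos(ωt)} = s/(s² + ω²), so L{cos(8t)} = s/(s² + 64). Then L{6·cos(8t)} = 6·s/(s² + 64) = 6s/(s² + 64)

Final answer: 6s/(s² + 64)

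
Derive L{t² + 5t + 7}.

L{t² + 5t + 7} = 2/s³ + 5/s² + 7/s = 2/s³ + 5/s² + 7/s

Final answer: 2/s³ + 5/s² + 7/s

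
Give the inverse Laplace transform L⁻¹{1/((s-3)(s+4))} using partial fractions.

Decompose: A/(s-3) + B/(s+4). A = 1/7, B = -1/7. f(t) = (e^(3t) - e^(-4t))/7

Final answer: (e^(3t) - e^(-4t))/7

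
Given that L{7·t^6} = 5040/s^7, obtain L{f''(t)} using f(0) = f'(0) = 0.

L{f''(t)} = s²F(s) - sf(0) - f'(0) = s²·5040/s^7 - 0 - 0 = 5040/s^5

Final answer: 5040/s^5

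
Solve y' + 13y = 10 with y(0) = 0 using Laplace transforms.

sY + 13Y = 10/s. Y = 10/(s(s+13)). Partial fractions: Y = 10/13/s - 10/13/(s+13)

Final answer: y(t) = 10/13(1 - e^(-13t))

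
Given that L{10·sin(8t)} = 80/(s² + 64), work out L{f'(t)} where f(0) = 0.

L{f'(t)} = s·F(s) - f(0) = s·80/(s² + 64) - 0 = 80s/(s² + 64)

Final answer: 80s/(s² + 64)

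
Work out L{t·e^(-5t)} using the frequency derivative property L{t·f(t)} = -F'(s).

L{e^(-5t)} = 1/(s+5). By frequency derivative: L{t·e^(-5t)} = -d/ds[1/(s+5)] = -(-1)/(s+5)² = 1/(s+5)²

Final answer: 1/(s+5)²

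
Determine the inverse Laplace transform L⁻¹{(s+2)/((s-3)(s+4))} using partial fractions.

Using partial fractions, f(t) = (5e^(3t) + 2e^(-4t))/7

Final answer: (5e^(3t) + 2e^(-4t))/7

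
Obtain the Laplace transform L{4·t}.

L{t^n} = n!/s^(n+1), so L{t} = 1/s^2. Then L{4·t} = 4·1/s^2 = 4/s^2

Final answer: 4/s^2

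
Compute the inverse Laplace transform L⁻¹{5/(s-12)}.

L⁻¹{1/(s-a)} = e^(at), so L⁻¹{1/(s-12)} = e^(12t), and L⁻¹{5/(s-12)} = 5·e^(12t)

Final answer: 5·e^(12t)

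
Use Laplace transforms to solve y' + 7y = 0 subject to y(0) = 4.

L{y'} + 7L{y} = 0. sY - 4 + 7Y = 0. Y(s+7) = 4. Y = 4/(s+7)

Final answer: y(t) = 4e^(-7t)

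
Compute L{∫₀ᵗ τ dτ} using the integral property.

L{∫₀ᵗ f(τ)dτ} = F(s)/s with f(t) = t. F(s) = 1/s^2, so L{∫₀ᵗ τ dτ} = (1/s^2)/s = 1/s^3. (Check: ∫₀ᵗ τ dτ = t^2/2.)

Final answer: 1/s^3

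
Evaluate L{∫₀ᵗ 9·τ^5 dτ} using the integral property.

L{∫₀ᵗ f(τ)dτ} = F(s)/s with f(t) = 9t^5. F(s) = 1080/s^6, so L{∫₀ᵗ 9·τ^5 dτ} = (1080/s^6)/s = 1080/s^7. (Check: ∫₀ᵗ 9·τ^5 dτ = 9t^6/6.)

Final answer: 1080/s^7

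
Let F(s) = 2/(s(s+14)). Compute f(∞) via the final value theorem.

f(∞) = lim_{s→0} s·2/(s(s+14)) = lim_{s→0} 2/(s+14) = 2/14 = 1/7

Final answer: 1/7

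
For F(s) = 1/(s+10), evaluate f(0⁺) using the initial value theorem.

f(0⁺) = lim_{s→∞} s·1/(s+10) = lim_{s→∞} s/(s+10) = 1

Final answer: 1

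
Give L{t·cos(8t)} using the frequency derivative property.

L{cos(8t)} = s/(s² + 64). Derivative: d/ds[s/(s² + 64)] = [(s² + 64) - s·2s]/(s² + 64)² = (64 - s²)/(s² + 64)². So L{t·cos(8t)} = -F'(s) = (s² - 64)/(s² + 64)²

Final answer: (s² - 64)/(s² + 64)²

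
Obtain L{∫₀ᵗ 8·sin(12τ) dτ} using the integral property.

L{∫₀ᵗ f(τ)dτ} = F(s)/s with F(s) = 96/(s² + 144), so the result is (96/(s² + 144))/s = 96/(s(s² + 144))

Final answer: 96/(s(s² + 144))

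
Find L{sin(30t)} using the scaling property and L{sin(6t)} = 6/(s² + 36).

Using L{f(at)} = (1/a)F(s/a) with a=5: L{sin(30t)} = (1/5) · 6/((s/5)² + 36) = (1/5) · 6·25/(s² + 900) = 30/(s² + 900)

Final answer: 30/(s² + 900)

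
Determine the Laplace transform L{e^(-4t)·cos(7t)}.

L{e^(at)·cos(ωt)} = (s-a)/((s-a)² + ω²), so L{e^(-4t)·cos(7t)} = (s+4)/((s+4)² + 49)

Final answer: (s+4)/((s+4)² + 49)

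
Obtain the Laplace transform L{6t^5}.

L{6t^5} = 6 · L{t^5} = 6 · 120/s^6 = 720/s^6

Final answer: 720/s^6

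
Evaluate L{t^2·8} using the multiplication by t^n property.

L{8} = 8/s. d^1/ds^1[1/s] = -1/s². d^2/ds^2[1/s] = 2/s^3. So L{t^2} = (-1)^{2}·2/s^3 = 2/s^3. Then L{t^2·8} = 8·2/s^3 = 16/s^3

Final answer: 16/s^3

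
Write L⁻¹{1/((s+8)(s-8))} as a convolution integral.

1/((s+8)(s-8)) = (1/(s+8))·(1/(s-8)) = L{e^(-8t)}·L{e^(8t)}. So f(t) = e^(-8t)*e^(8t) = ∫₀ᵗ e^(-8τ)·e^(8(t-τ)) dτ

Final answer: ∫₀ᵗ e^(-8τ)·e^(8(t-τ)) dτ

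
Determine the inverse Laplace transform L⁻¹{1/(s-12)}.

L⁻¹{1/(s-a)} = e^(at), so L⁻¹{1/(s-12)} = e^(12t)

Final answer: e^(12t)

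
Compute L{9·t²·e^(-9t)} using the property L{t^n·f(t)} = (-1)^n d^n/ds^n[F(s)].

L{e^(-9t)} = 1/(s+9). d/ds[1/(s+9)] = -1/(s+9)². d²/ds²[1/(s+9)] = 2/(s+9)³. So L{t²·e^(-9t)} = (-1)² · 2/(s+9)³ = 2/(s+9)³. Then L{9·t²·e^(-9t)} = 9·2/(s+9)³ = 18/(s+9)³

Final answer: 18/(s+9)³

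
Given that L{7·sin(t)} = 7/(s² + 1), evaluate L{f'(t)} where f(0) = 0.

L{f'(t)} = s·F(s) - f(0) = s·7/(s² + 1) - 0 = 7s/(s² + 1)

Final answer: 7s/(s² + 1)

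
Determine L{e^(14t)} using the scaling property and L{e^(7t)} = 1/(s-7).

Using L{f(at)} = (1/a)F(s/a) with a=2 and f(t) = e^(7t): L{e^(14t)} = (1/2) · 1/((s/2)-7) = (1/2) · 2/(s-14) = 1/(s-14)

Final answer: 1/(s-14)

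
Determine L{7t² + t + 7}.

L{7t² + t + 7} = 7·2/s³ + 1/s² + 7/s = 14/s³ + 1/s² + 7/s

Final answer: 14/s³ + 1/s² + 7/s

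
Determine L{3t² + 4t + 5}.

L{3t² + 4t + 5} = 3·2/s³ + 4/s² + 5/s = 6/s³ + 4/s² + 5/s

Final answer: 6/s³ + 4/s² + 5/s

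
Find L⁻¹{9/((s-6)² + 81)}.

Form: b/((s-a)² + b²) → e^(at)sin(bt). With a=6, b=9

Final answer: e^(6t)·sin(9t)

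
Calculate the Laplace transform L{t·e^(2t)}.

L{t^n·e^(at)} = n!/(s-a)^(n+1), so L{t·e^(2t)} = 1/(s-2)^2

Final answer: 1/(s-2)^2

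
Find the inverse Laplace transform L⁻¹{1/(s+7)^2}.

L⁻¹{n!/(s-a)^(n+1)} = t^n·e^(at), so L⁻¹{1/(s+7)^2} = t·e^(-7t)

Final answer: t·e^(-7t)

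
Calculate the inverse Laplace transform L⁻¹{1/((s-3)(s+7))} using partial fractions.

Decompose: A/(s-3) + B/(s+7). A = 1/10, B = -1/10. f(t) = (e^(3t) - e^(-7t))/10

Final answer: (e^(3t) - e^(-7t))/10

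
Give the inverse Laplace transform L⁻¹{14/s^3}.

L⁻¹{n!/s^(n+1)} = t^n with n=2. So L⁻¹{2/s^3} = t^2, and L⁻¹{14/s^3} = (14/2)·t^2 = 7·t^2

Final answer: 7·t^2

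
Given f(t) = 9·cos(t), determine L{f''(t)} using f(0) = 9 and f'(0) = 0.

F(s) = 9s/(s² + 1). L{f''(t)} = s²F(s) - sf(0) - f'(0) = 9s³/(s² + 1) - 9s = (9s³ - 9s(s² + 1))/(s² + 1) = -9s/(s² + 1)

Final answer: -9s/(s² + 1)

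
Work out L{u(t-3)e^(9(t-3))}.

u(t-a)f(t-a) with f(t)=e^(9t). L{e^(9t)} = 1/(s-9). By time shift: e^(-3s)/(s-9)

Final answer: e^(-3s)/(s-9)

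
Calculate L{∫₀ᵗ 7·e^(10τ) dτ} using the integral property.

L{∫₀ᵗ f(τ)dτ} = F(s)/s with F(s) = 7/(s-10), so L{∫₀ᵗ 7·e^(10τ) dτ} = 7/(s(s-10))

Final answer: 7/(s(s-10))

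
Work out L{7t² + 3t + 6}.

L{7t² + 3t + 6} = 7·2/s³ + 3/s² + 6/s = 14/s³ + 3/s² + 6/s

Final answer: 14/s³ + 3/s² + 6/s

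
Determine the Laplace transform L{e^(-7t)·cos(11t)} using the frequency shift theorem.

Frequency shift: L{e^(at)f(t)} = F(s-a). L{e^(-7t)·cos(11t)} = (s+7)/((s+7)² + 121)

Final answer: (s+7)/((s+7)² + 121)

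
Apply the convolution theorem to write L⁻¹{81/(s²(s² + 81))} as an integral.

81/(s²(s² + 81)) = (1/s²)·(81/(s² + 81)) = L{t}·L{9·sin(9t)}. So f(t) = t*(9·sin(9t)) = ∫₀ᵗ 9τ·sin(9(t-τ)) dτ

Final answer: ∫₀ᵗ 9τ·sin(9(t-τ)) dτ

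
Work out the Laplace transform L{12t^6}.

L{12t^6} = 12 · L{t^6} = 12 · 720/s^7 = 8640/s^7

Final answer: 8640/s^7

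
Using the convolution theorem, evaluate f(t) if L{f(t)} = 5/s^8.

5/s^8 = (5/s)·(1/s^7) = L{5}·L{t^6/720}. By convolution, f(t) = 5*t^6/720 = ∫₀ᵗ 5·τ^6/720 dτ = 5·t^7/5040

Final answer: 5·t^7/5040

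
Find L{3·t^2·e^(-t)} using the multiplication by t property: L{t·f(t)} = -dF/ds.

Using L{t^n·e^(at)} = n!/(s-a)^(n+1), L{t^2·e^(-t)} = 2/(s+1)^3, so L{3·t^2·e^(-t)} = 3·2/(s+1)^3 = 6/(s+1)^3

Final answer: 6/(s+1)^3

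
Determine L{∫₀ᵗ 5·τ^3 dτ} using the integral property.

L{∫₀ᵗ f(τ)dτ} = F(s)/s with f(t) = 5t^3. F(s) = 30/s^4, so L{∫₀ᵗ 5·τ^3 dτ} = (30/s^4)/s = 30/s^5. (Check: ∫₀ᵗ 5·τ^3 dτ = 5t^4/4.)

Final answer: 30/s^5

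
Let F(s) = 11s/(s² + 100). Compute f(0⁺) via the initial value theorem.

f(0⁺) = lim_{s→∞} s·11s/(s² + 100) = lim_{s→∞} 11s²/(s² + 100) = 11

Final answer: 11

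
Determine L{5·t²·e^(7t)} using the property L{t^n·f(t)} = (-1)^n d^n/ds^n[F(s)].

L{e^(7t)} = 1/(s-7). d/ds[1/(s-7)] = -1/(s-7)². d²/ds²[1/(s-7)] = 2/(s-7)³. So L{t²·e^(7t)} = (-1)² · 2/(s-7)³ = 2/(s-7)³. Then L{5·t²·e^(7t)} = 5·2/(s-7)³ = 10/(s-7)³

Final answer: 10/(s-7)³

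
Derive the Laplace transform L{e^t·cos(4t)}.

L{e^(at)·cos(ωt)} = (s-a)/((s-a)² + ω²), so L{e^t·cos(4t)} = (s-1)/((s-1)² + 16)

Final answer: (s-1)/((s-1)² + 16)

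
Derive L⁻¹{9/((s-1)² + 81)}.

Form: b/((s-a)² + b²) → e^(at)sin(bt). With a=1, b=9

Final answer: e^t·sin(9t)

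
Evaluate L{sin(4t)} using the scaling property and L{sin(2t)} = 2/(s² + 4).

Using L{f(at)} = (1/a)F(s/a) with a=2: L{sin(4t)} = (1/2) · 2/((s/2)² + 4) = (1/2) · 2·4/(s² + 16) = 4/(s² + 16)

Final answer: 4/(s² + 16)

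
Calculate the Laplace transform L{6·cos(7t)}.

L{cos(ωt)} = s/(s² + ω²), so L{cos(7t)} = s/(s² + 49). Then L{6·cos(7t)} = 6·s/(s² + 49) = 6s/(s² + 49)

Final answer: 6s/(s² + 49)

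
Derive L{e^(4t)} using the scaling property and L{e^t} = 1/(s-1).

Using L{f(at)} = (1/a)F(s/a) with a=4 and f(t) = e^t: L{e^(4t)} = (1/4) · 1/((s/4)-1) = (1/4) · 4/(s-4) = 1/(s-4)

Final answer: 1/(s-4)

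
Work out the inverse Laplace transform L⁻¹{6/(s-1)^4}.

L⁻¹{n!/(s-a)^(n+1)} = t^n·e^(at), so L⁻¹{6/(s-1)^4} = t^3·e^t

Final answer: t^3·e^t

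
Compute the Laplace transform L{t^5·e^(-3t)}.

L{t^n·e^(at)} = n!/(s-a)^(n+1), so L{t^5·e^(-3t)} = 120/(s+3)^6

Final answer: 120/(s+3)^6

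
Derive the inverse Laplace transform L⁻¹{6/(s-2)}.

L⁻¹{1/(s-a)} = e^(at), so L⁻¹{1/(s-2)} = e^(2t), and L⁻¹{6/(s-2)} = 6·e^(2t)

Final answer: 6·e^(2t)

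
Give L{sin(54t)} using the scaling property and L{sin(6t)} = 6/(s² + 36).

Using L{f(at)} = (1/a)F(s/a) with a=9: L{sin(54t)} = (1/9) · 6/((s/9)² + 36) = (1/9) · 6·81/(s² + 2916) = 54/(s² + 2916)

Final answer: 54/(s² + 2916)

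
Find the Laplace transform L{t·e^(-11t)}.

L{t^n·e^(at)} = n!/(s-a)^(n+1), so L{t·e^(-11t)} = 1/(s+11)^2

Final answer: 1/(s+11)^2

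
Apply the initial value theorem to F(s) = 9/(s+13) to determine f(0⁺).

f(0⁺) = lim_{s→∞} s·9/(s+13) = lim_{s→∞} 9s/(s+13) = 9

Final answer: 9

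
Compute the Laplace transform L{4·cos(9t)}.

L{cos(ωt)} = s/(s² + ω²), so L{cos(9t)} = s/(s² + 81). Then L{4·cos(9t)} = 4·s/(s² + 81) = 4s/(s² + 81)

Final answer: 4s/(s² + 81)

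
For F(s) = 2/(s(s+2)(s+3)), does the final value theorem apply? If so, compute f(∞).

Poles of sF(s) = 2/((s+2)(s+3)) are at s = -2 and s = -3, both in the left half-plane. Theorem applies. f(∞) = lim_{s→0} sF(s) = 2/(2·3) = 1/3

Final answer: 1/3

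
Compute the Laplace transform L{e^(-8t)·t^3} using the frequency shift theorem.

L{e^(at)·t^n} = n!/(s-a)^(n+1), so L{e^(-8t)·t^3} = 6/(s+8)^4

Final answer: 6/(s+8)^4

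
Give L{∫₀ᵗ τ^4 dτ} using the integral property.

L{∫₀ᵗ f(τ)dτ} = F(s)/s with f(t) = t^4. F(s) = 24/s^5, so L{∫₀ᵗ τ^4 dτ} = (24/s^5)/s = 24/s^6. (Check: ∫₀ᵗ τ^4 dτ = t^5/5.)

Final answer: 24/s^6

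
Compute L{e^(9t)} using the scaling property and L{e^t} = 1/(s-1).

Using L{f(at)} = (1/a)F(s/a) with a=9 and f(t) = e^t: L{e^(9t)} = (1/9) · 1/((s/9)-1) = (1/9) · 9/(s-9) = 1/(s-9)

Final answer: 1/(s-9)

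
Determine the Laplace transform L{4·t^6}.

L{t^n} = n!/s^(n+1), so L{t^6} = 720/s^7. Then L{4·t^6} = 4·720/s^7 = 2880/s^7

Final answer: 2880/s^7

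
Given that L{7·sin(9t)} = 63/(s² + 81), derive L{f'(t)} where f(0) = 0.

L{f'(t)} = s·F(s) - f(0) = s·63/(s² + 81) - 0 = 63s/(s² + 81)

Final answer: 63s/(s² + 81)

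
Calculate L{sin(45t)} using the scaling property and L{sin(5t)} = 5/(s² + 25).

Using L{f(at)} = (1/a)F(s/a) with a=9: L{sin(45t)} = (1/9) · 5/((s/9)² + 25) = (1/9) · 5·81/(s² + 2025) = 45/(s² + 2025)

Final answer: 45/(s² + 2025)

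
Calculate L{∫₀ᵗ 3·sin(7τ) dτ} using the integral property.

L{∫₀ᵗ f(τ)dτ} = F(s)/s with F(s) = 21/(s² + 49), so the result is (21/(s² + 49))/s = 21/(s(s² + 49))

Final answer: 21/(s(s² + 49))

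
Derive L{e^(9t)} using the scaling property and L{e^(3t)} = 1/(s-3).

Using L{f(at)} = (1/a)F(s/a) with a=3 and f(t) = e^(3t): L{e^(9t)} = (1/3) · 1/((s/3)-3) = (1/3) · 3/(s-9) = 1/(s-9)

Final answer: 1/(s-9)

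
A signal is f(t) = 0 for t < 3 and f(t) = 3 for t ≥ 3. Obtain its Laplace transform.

f(t) = 3·u(t-3). L{u(t-3)} = e^(-3s)/s, so L{f(t)} = 3·e^(-3s)/s

Final answer: 3·e^(-3s)/s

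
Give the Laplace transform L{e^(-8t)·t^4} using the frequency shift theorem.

L{e^(at)·t^n} = n!/(s-a)^(n+1), so L{e^(-8t)·t^4} = 24/(s+8)^5

Final answer: 24/(s+8)^5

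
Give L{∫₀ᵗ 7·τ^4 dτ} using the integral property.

L{∫₀ᵗ f(τ)dτ} = F(s)/s with f(t) = 7t^4. F(s) = 168/s^5, so L{∫₀ᵗ 7·τ^4 dτ} = (168/s^5)/s = 168/s^6. (Check: ∫₀ᵗ 7·τ^4 dτ = 7t^5/5.)

Final answer: 168/s^6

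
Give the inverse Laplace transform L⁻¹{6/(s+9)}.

L⁻¹{1/(s-a)} = e^(at), so L⁻¹{1/(s+9)} = e^(-9t), and L⁻¹{6/(s+9)} = 6·e^(-9t)

Final answer: 6·e^(-9t)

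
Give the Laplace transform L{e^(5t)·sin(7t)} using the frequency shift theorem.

Frequency shift: L{e^(at)f(t)} = F(s-a). L{e^(5t)·sin(7t)} = 7/((s-5)² + 49)

Final answer: 7/((s-5)² + 49)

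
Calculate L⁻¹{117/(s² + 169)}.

This is the form c·a/(s² + a²) with a = 13, c = 9. L⁻¹ = 9·sin(13t)

Final answer: 9·sin(13t)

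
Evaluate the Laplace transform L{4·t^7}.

L{t^n} = n!/s^(n+1), so L{t^7} = 5040/s^8. Then L{4·t^7} = 4·5040/s^8 = 20160/s^8

Final answer: 20160/s^8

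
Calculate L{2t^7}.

L{t^n} = n!/s^(n+1). So L{2t^7} = 2·7!/s^8 = 10080/s^8

Final answer: 10080/s^8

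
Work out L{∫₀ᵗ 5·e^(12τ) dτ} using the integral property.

L{∫₀ᵗ f(τ)dτ} = F(s)/s with F(s) = 5/(s-12), so L{∫₀ᵗ 5·e^(12τ) dτ} = 5/(s(s-12))

Final answer: 5/(s(s-12))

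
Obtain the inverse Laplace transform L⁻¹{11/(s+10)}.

L⁻¹{1/(s-a)} = e^(at), so L⁻¹{1/(s+10)} = e^(-10t), and L⁻¹{11/(s+10)} = 11·e^(-10t)

Final answer: 11·e^(-10t)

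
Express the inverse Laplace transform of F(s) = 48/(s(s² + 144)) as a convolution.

48/(s(s² + 144)) = (1/s)·(48/(s² + 144)) = L{1}·L{4·sin(12t)}. So f(t) = 1*(4·sin(12t)) = ∫₀ᵗ 4·sin(12τ) dτ

Final answer: ∫₀ᵗ 4·sin(12τ) dτ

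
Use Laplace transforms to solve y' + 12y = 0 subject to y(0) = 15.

L{y'} + 12L{y} = 0. sY - 15 + 12Y = 0. Y(s+12) = 15. Y = 15/(s+12)

Final answer: y(t) = 15e^(-12t)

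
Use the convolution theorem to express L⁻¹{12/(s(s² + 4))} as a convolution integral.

12/(s(s² + 4)) = (1/s)·(12/(s² + 4)) = L{1}·L{6·sin(2t)}. So f(t) = 1*(6·sin(2t)) = ∫₀ᵗ 6·sin(2τ) dτ

Final answer: ∫₀ᵗ 6·sin(2τ) dτ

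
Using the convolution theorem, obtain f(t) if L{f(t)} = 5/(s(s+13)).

5/(s(s+13)) = (5/s)·(1/(s+13)) = L{5}·L{e^(-13t)}. By convolution, f(t) = 5*e^(-13t) = ∫₀ᵗ 5·e^(-13τ) dτ = 5·(1 - e^(-13t))/13

Final answer: 5·(1 - e^(-13t))/13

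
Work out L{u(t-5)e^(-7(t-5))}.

u(t-a)f(t-a) with f(t)=e^(-7t). L{e^(-7t)} = 1/(s+7). By time shift: e^(-5s)/(s+7)

Final answer: e^(-5s)/(s+7)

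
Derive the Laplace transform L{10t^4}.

L{10t^4} = 10 · L{t^4} = 10 · 24/s^5 = 240/s^5

Final answer: 240/s^5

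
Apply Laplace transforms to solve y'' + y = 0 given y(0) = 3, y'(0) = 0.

L{y''} + 1L{y} = 0. s²Y - 3s - 0 + Y = 0. Y(s² + 1) = 3s. Y = (3s)/(s² + 1). Inverting: y(t) = 3cos(t)

Final answer: y(t) = 3cos(t)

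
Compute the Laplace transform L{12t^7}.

L{12t^7} = 12 · L{t^7} = 12 · 5040/s^8 = 60480/s^8

Final answer: 60480/s^8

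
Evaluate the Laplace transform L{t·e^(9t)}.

L{t^n·e^(at)} = n!/(s-a)^(n+1), so L{t·e^(9t)} = 1/(s-9)^2

Final answer: 1/(s-9)^2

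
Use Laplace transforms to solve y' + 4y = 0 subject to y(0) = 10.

L{y'} + 4L{y} = 0. sY - 10 + 4Y = 0. Y(s+4) = 10. Y = 10/(s+4)

Final answer: y(t) = 10e^(-4t)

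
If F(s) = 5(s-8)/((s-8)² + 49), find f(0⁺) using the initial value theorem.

f(0⁺) = lim_{s→∞} sF(s) = lim_{s→∞} 5s(s-8)/((s-8)² + 49) = 5

Final answer: 5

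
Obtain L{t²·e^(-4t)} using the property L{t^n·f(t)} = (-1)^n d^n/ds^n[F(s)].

L{e^(-4t)} = 1/(s+4). d/ds[1/(s+4)] = -1/(s+4)². d²/ds²[1/(s+4)] = 2/(s+4)³. So L{t²·e^(-4t)} = (-1)² · 2/(s+4)³ = 2/(s+4)³

Final answer: 2/(s+4)³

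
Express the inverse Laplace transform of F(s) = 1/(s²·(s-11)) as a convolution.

1/(s²·(s-11)) = (1/s^2)·(1/(s-11)) = L{t}·L{e^(11t)}. So f(t) = t*e^(11t) = ∫₀ᵗ τ·e^(11(t-τ)) dτ

Final answer: ∫₀ᵗ τ·e^(11(t-τ)) dτ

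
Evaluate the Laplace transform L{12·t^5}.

L{t^n} = n!/s^(n+1), so L{t^5} = 120/s^6. Then L{12·t^5} = 12·120/s^6 = 1440/s^6

Final answer: 1440/s^6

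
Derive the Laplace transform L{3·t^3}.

L{t^n} = n!/s^(n+1), so L{t^3} = 6/s^4. Then L{3·t^3} = 3·6/s^4 = 18/s^4

Final answer: 18/s^4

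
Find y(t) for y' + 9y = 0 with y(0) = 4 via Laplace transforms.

L{y'} + 9L{y} = 0. sY - 4 + 9Y = 0. Y(s+9) = 4. Y = 4/(s+9)

Final answer: y(t) = 4e^(-9t)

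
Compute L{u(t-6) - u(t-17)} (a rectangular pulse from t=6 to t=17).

L{u(t-a)} = e^(-as)/s. L{u(t-6) - u(t-17)} = (e^(-6s) - e^(-17s))/s

Final answer: (e^(-6s) - e^(-17s))/s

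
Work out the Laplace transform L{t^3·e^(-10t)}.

L{t^n·e^(at)} = n!/(s-a)^(n+1), so L{t^3·e^(-10t)} = 6/(s+10)^4

Final answer: 6/(s+10)^4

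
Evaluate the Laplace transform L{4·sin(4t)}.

L{sin(ωt)} = ω/(s² + ω²), so L{sin(4t)} = 4/(s² + 16). Then L{4·sin(4t)} = 4·4/(s² + 16) = 16/(s² + 16)

Final answer: 16/(s² + 16)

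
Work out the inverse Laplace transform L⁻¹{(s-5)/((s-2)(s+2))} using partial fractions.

Using partial fractions, f(t) = (-3e^(2t) + 7e^(-2t))/4

Final answer: (-3e^(2t) + 7e^(-2t))/4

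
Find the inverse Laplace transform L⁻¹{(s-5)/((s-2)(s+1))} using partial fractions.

Using partial fractions, f(t) = (-3e^(2t) + 6e^(-t))/3

Final answer: (-3e^(2t) + 6e^(-t))/3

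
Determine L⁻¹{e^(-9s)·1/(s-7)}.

L⁻¹{1/(s-7)} = e^(7t). By the time shift theorem, L⁻¹{e^(-as)F(s)} = u(t-a)f(t-a) with a=9, so L⁻¹{e^(-9s)·1/(s-7)} = u(t-9)·e^(7(t-9))

Final answer: u(t-9)·e^(7(t-9))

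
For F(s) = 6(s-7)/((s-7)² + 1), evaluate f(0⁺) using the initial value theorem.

f(0⁺) = lim_{s→∞} sF(s) = lim_{s→∞} 6s(s-7)/((s-7)² + 1) = 6

Final answer: 6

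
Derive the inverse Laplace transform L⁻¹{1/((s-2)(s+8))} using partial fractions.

Decompose: A/(s-2) + B/(s+8). A = 1/10, B = -1/10. f(t) = (e^(2t) - e^(-8t))/10

Final answer: (e^(2t) - e^(-8t))/10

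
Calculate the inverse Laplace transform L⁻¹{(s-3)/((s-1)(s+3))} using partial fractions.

Using partial fractions, f(t) = (-2e^t + 6e^(-3t))/4

Final answer: (-2e^t + 6e^(-3t))/4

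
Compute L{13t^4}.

L{t^n} = n!/s^(n+1). So L{13t^4} = 13·4!/s^5 = 312/s^5

Final answer: 312/s^5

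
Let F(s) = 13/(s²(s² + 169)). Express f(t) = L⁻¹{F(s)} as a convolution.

13/(s²(s² + 169)) = (1/s²)·(13/(s² + 169)) = L{t}·L{sin(13t)}. So f(t) = t*(sin(13t)) = ∫₀ᵗ τ·sin(13(t-τ)) dτ

Final answer: ∫₀ᵗ τ·sin(13(t-τ)) dτ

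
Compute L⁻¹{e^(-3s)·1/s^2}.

L⁻¹{1/s^2} = t. By the time shift theorem, L⁻¹{e^(-as)F(s)} = u(t-a)f(t-a) with a=3, so L⁻¹{e^(-3s)·1/s^2} = u(t-3)·(t-3)

Final answer: u(t-3)·(t-3)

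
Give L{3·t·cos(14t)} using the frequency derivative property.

L{cos(14t)} = s/(s² + 196). Derivative: d/ds[s/(s² + 196)] = [(s² + 196) - s·2s]/(s² + 196)² = (196 - s²)/(s² + 196)². So L{t·cos(14t)} = -F'(s) = (s² - 196)/(s² + 196)². Then L{3·t·cos(14t)} = 3·(s² - 196)/(s² + 196)²

Final answer: 3·(s² - 196)/(s² + 196)²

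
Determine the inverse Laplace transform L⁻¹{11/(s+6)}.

L⁻¹{1/(s-a)} = e^(at), so L⁻¹{1/(s+6)} = e^(-6t), and L⁻¹{11/(s+6)} = 11·e^(-6t)

Final answer: 11·e^(-6t)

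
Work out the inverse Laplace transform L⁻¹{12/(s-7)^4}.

L⁻¹{n!/(s-a)^(n+1)} = t^n·e^(at) with n=3, a=7. So L⁻¹{6/(s-7)^4} = t^3·e^(7t), and L⁻¹{12/(s-7)^4} = (12/6)·t^3·e^(7t) = 2·t^3·e^(7t)

Final answer: 2·t^3·e^(7t)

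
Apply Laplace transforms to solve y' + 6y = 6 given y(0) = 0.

sY + 6Y = 6/s. Y = 6/(s(s+6)). Partial fractions: Y = 1/s - 1/(s+6)

Final answer: y(t) = (1 - e^(-6t))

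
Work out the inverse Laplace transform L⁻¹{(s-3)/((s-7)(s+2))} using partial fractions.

Using partial fractions, f(t) = (4e^(7t) + 5e^(-2t))/9

Final answer: (4e^(7t) + 5e^(-2t))/9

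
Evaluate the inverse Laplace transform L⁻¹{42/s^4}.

L⁻¹{n!/s^(n+1)} = t^n with n=3. So L⁻¹{6/s^4} = t^3, and L⁻¹{42/s^4} = (42/6)·t^3 = 7·t^3

Final answer: 7·t^3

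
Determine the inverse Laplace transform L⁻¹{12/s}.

L⁻¹{c/s} = c, so L⁻¹{12/s} = 12

Final answer: 12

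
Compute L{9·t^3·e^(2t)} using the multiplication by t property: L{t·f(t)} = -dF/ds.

Using L{t^n·e^(at)} = n!/(s-a)^(n+1), L{t^3·e^(2t)} = 6/(s-2)^4, so L{9·t^3·e^(2t)} = 9·6/(s-2)^4 = 54/(s-2)^4

Final answer: 54/(s-2)^4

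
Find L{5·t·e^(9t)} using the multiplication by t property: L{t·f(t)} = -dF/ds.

Using L{t^n·e^(at)} = n!/(s-a)^(n+1), L{t·e^(9t)} = 1/(s-9)^2, so L{5·t·e^(9t)} = 5·1/(s-9)^2 = 5/(s-9)^2

Final answer: 5/(s-9)^2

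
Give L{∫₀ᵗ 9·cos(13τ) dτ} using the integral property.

L{∫₀ᵗ f(τ)dτ} = F(s)/s with F(s) = 9s/(s² + 169), so the result is (9s/(s² + 169))/s = 9/(s² + 169)

Final answer: 9/(s² + 169)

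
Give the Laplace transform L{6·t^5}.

L{t^n} = n!/s^(n+1), so L{t^5} = 120/s^6. Then L{6·t^5} = 6·120/s^6 = 720/s^6

Final answer: 720/s^6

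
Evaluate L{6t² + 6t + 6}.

L{6t² + 6t + 6} = 6·2/s³ + 6/s² + 6/s = 12/s³ + 6/s² + 6/s

Final answer: 12/s³ + 6/s² + 6/s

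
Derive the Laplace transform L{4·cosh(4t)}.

L{cosh(ωt)} = s/(s² - ω²), so L{cosh(4t)} = s/(s² - 16). Then L{4·cosh(4t)} = 4·s/(s² - 16) = 4s/(s² - 16)

Final answer: 4s/(s² - 16)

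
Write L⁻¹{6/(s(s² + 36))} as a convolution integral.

6/(s(s² + 36)) = (1/s)·(6/(s² + 36)) = L{1}·L{sin(6t)}. So f(t) = 1*(sin(6t)) = ∫₀ᵗ sin(6τ) dτ

Final answer: ∫₀ᵗ sin(6τ) dτ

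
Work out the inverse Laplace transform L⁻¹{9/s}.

L⁻¹{c/s} = c, so L⁻¹{9/s} = 9

Final answer: 9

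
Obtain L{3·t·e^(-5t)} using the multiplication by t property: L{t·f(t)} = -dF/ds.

Using L{t^n·e^(at)} = n!/(s-a)^(n+1), L{t·e^(-5t)} = 1/(s+5)^2, so L{3·t·e^(-5t)} = 3·1/(s+5)^2 = 3/(s+5)^2

Final answer: 3/(s+5)^2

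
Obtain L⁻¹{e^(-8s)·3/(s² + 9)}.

L⁻¹{3/(s² + 9)} = sin(3t). By the time shift theorem, L⁻¹{e^(-as)F(s)} = u(t-a)f(t-a) with a=8, so L⁻¹{e^(-8s)·3/(s² + 9)} = u(t-8)·sin(3(t-8))

Final answer: u(t-8)·sin(3(t-8))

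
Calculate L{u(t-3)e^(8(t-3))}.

u(t-a)f(t-a) with f(t)=e^(8t). L{e^(8t)} = 1/(s-8). By time shift: e^(-3s)/(s-8)

Final answer: e^(-3s)/(s-8)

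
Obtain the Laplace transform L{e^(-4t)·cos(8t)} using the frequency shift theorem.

Frequency shift: L{e^(at)f(t)} = F(s-a). L{e^(-4t)·cos(8t)} = (s+4)/((s+4)² + 64)

Final answer: (s+4)/((s+4)² + 64)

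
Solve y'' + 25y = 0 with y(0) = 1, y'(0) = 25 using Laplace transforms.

L{y''} + 25L{y} = 0. s²Y - s - 25 + 25Y = 0. Y(s² + 25) = s + 25. Y = (s + 25)/(s² + 25). Inverting: y(t) = cos(5t) + 5sin(5t)

Final answer: y(t) = cos(5t) + 5sin(5t)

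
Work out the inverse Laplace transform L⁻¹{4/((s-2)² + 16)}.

Using frequency shift, L⁻¹{4/((s-2)² + 16)} = e^(2t)·sin(4t)

Final answer: e^(2t)·sin(4t)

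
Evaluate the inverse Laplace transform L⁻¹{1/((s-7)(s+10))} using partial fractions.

Decompose: A/(s-7) + B/(s+10). A = 1/17, B = -1/17. f(t) = (e^(7t) - e^(-10t))/17

Final answer: (e^(7t) - e^(-10t))/17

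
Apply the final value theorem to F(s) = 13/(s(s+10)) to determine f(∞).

f(∞) = lim_{s→0} s·13/(s(s+10)) = lim_{s→0} 13/(s+10) = 13/10 = 13/10

Final answer: 13/10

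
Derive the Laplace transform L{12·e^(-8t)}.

L{e^(at)} = 1/(s-a), so L{e^(-8t)} = 1/(s+8). Then L{12·e^(-8t)} = 12/(s+8)

Final answer: 12/(s+8)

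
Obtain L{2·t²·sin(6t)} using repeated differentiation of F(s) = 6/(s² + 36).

F(s) = 6/(s² + 36). F'(s) = -12s/(s² + 36)². F''(s) = -12(36 - 3s²)/(s² + 36)³ = (36s² - 432)/(s² + 36)³. So L{t²·sin(6t)} = (-1)² F''(s) = (36s² - 432)/(s² + 36)³. Then L{2·t²·sin(6t)} = 2·(36s² - 432)/(s² + 36)³ = (72s² - 864)/(s² + 36)³

Final answer: (72s² - 864)/(s² + 36)³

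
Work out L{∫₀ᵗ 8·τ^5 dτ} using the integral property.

L{∫₀ᵗ f(τ)dτ} = F(s)/s with f(t) = 8t^5. F(s) = 960/s^6, so L{∫₀ᵗ 8·τ^5 dτ} = (960/s^6)/s = 960/s^7. (Check: ∫₀ᵗ 8·τ^5 dτ = 8t^6/6.)

Final answer: 960/s^7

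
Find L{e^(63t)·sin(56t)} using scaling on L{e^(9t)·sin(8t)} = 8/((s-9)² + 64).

Scaling with a=7: L{e^(63t)·sin(56t)} = (1/7) · 8/((s/7-9)² + 64). Simplifying: 56/((s-63)² + 3136)

Final answer: 56/((s-63)² + 3136)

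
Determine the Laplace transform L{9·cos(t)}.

L{cos(ωt)} = s/(s² + ω²), so L{cos(t)} = s/(s² + 1). Then L{9·cos(t)} = 9·s/(s² + 1) = 9s/(s² + 1)

Final answer: 9s/(s² + 1)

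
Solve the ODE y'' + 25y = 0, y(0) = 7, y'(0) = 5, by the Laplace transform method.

L{y''} + 25L{y} = 0. s²Y - 7s - 5 + 25Y = 0. Y(s² + 25) = 7s + 5. Y = (7s + 5)/(s² + 25). Inverting: y(t) = 7cos(5t) + sin(5t)

Final answer: y(t) = 7cos(5t) + sin(5t)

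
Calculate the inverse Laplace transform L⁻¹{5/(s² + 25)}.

L⁻¹{5/(s² + 25)} = sin(5t)

Final answer: sin(5t)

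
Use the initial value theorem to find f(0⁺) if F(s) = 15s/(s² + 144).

f(0⁺) = lim_{s→∞} s·15s/(s² + 144) = lim_{s→∞} 15s²/(s² + 144) = 15

Final answer: 15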